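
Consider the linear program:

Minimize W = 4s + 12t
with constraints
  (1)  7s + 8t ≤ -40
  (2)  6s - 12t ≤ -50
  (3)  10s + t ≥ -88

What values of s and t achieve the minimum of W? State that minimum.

Corner points and W = 4s + 12t:
  (-20/3, 5/6) → W = -50/3
  (-664/73, 216/73) → W = -64/73
  (-79/9, -2/9) → W = -340/9

s = -79/9, t = -2/9, minimum W = -340/9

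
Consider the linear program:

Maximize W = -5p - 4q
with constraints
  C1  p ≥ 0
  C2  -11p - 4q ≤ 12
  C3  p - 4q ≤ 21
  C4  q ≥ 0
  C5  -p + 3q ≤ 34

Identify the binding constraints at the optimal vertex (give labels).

C1 and C4

Corner points and W = -5p - 4q:
  (0, 0) → W = 0
  (0, 34/3) → W = -136/3
  (21, 0) → W = -105
The feasible region is unbounded (it extends along (4, 1), (3, 1)), but W strictly decreases along every unbounded feasible direction, so there is no improving ray and the maximum is attained at a vertex.

The maximum is at (0, 0). Substituting into each constraint, equality holds for C1 and C4; the remaining constraints have slack.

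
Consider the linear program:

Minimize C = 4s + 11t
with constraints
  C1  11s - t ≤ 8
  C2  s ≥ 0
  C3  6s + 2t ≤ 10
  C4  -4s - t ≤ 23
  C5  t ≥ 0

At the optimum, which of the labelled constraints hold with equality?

Extreme points and C = 4s + 11t:
  (13/14, 31/14) → C = 393/14
  (8/11, 0) → C = 32/11
  (0, 5) → C = 55
  (0, 0) → C = 0

The minimum is at (0, 0). Substituting into each constraint, equality holds for C2 and C5; the remaining constraints have slack.

C2 and C5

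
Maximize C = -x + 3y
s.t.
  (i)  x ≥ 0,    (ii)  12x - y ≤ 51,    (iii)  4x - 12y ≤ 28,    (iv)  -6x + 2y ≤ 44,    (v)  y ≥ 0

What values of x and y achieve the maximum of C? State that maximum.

Extreme points and C = -x + 3y:
  (0, 22) → C = 66
  (0, 0) → C = 0
  (73/9, 139/3) → C = 1178/9
  (17/4, 0) → C = -17/4

x = 73/9, y = 139/3, maximum C = 1178/9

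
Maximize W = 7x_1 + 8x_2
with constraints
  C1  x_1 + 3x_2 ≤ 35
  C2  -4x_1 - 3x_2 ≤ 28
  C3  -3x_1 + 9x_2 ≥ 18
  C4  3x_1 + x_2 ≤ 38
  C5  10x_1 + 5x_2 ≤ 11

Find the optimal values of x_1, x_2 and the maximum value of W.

x_1 = -142/25, x_2 = 339/25, maximum W = 1718/25

Feasible corners and W = 7x_1 + 8x_2:
  (-21, 56/3) → W = 7/3
  (-142/25, 339/25) → W = 1718/25
  (-34/5, -4/15) → W = -746/15
  (3/35, 71/35) → W = 589/35

The optimum lies where x_1 + 3x_2 = 35 and 10x_1 + 5x_2 = 11.
Solving simultaneously gives x_1 = -142/25, x_2 = 339/25.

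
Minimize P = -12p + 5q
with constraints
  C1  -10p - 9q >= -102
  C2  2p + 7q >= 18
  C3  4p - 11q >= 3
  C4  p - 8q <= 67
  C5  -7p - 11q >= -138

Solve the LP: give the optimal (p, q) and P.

p = 138/13, q = -6/13, minimum P = -1686/13

Feasible corners and P = -12p + 5q:
  (138/13, -6/13) → P = -1686/13
  (1149/146, 189/73) → P = -5949/73
  (219/50, 33/25) → P = -1149/25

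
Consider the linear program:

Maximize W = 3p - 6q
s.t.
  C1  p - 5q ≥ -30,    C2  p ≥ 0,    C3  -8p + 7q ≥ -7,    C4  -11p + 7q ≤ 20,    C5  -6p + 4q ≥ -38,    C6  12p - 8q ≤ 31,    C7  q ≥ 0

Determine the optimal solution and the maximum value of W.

Corner points and W = 3p - 6q:
  (245/33, 247/33) → W = -249/11
  (55/24, 155/24) → W = -255/8
  (0, 20/7) → W = -120/7
  (0, 0) → W = 0
  (7/8, 0) → W = 21/8

The optimum lies where -8p + 7q = -7 and q = 0.
Solving simultaneously gives p = 7/8, q = 0.

p = 7/8, q = 0, maximum W = 21/8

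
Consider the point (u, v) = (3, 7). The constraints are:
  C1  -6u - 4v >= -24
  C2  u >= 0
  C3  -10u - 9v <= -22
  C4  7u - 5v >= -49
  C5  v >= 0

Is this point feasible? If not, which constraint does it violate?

not feasible — violates C1

Constraint C1: -6u - 4v = -46, which is not ≥ -24. All other constraints are satisfied.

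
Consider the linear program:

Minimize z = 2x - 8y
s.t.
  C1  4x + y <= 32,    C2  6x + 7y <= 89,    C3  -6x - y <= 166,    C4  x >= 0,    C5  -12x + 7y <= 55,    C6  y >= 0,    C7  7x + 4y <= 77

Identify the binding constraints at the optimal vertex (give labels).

C2 and C5

Vertices and z = 2x - 8y:
  (135/22, 82/11) → z = -521/11
  (8, 0) → z = 16
  (17/9, 233/21) → z = -5354/63
  (0, 55/7) → z = -440/7
  (0, 0) → z = 0

The minimum is at (17/9, 233/21). Substituting into each constraint, equality holds for C2 and C5; the remaining constraints have slack.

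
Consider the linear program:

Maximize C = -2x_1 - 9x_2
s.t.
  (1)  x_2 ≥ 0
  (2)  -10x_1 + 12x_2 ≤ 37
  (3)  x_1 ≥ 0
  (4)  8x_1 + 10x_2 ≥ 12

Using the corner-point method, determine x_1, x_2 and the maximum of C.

Corner points and C = -2x_1 - 9x_2:
  (3/2, 0) → C = -3
  (0, 37/12) → C = -111/4
  (0, 6/5) → C = -54/5
The feasible region is unbounded (it extends along (6, 5), (1, 0)), but C strictly decreases along every unbounded feasible direction, so there is no improving ray and the maximum is attained at a vertex.

x_1 = 3/2, x_2 = 0, maximum C = -3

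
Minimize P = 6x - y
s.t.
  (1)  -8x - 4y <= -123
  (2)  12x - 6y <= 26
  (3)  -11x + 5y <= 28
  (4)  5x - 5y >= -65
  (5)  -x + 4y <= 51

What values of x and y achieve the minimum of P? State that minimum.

x = 8, y = 59/4, minimum P = 133/4

Vertices and P = 6x - y:
  (421/48, 317/24) → P = 473/12
  (8, 59/4) → P = 133/4
  (205/21, 319/21) → P = 911/21

At the optimal vertex, -8x - 4y = -123 and -x + 4y = 51.
Solving simultaneously gives x = 8, y = 59/4.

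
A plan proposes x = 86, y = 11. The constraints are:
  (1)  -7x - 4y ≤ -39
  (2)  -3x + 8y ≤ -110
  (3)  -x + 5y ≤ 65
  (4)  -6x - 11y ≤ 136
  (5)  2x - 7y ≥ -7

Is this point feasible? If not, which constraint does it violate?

(1): -646 ≤ -39 ✓
(2): -170 ≤ -110 ✓
(3): -31 ≤ 65 ✓
(4): -637 ≤ 136 ✓
(5): 95 ≥ -7 ✓

feasible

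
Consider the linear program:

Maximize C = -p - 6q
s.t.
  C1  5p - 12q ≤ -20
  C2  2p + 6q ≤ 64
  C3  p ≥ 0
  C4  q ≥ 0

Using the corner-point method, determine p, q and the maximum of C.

p = 0, q = 5/3, maximum C = -10

Corner points and C = -p - 6q:
  (12, 20/3) → C = -52
  (0, 5/3) → C = -10
  (0, 32/3) → C = -64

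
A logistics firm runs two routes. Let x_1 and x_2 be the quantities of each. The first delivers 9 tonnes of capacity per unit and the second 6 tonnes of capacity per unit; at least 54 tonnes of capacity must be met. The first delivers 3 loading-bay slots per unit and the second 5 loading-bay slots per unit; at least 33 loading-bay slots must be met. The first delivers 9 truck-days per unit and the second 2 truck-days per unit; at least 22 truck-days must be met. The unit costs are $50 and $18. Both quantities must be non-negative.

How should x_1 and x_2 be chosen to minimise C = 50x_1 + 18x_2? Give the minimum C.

Extreme points and C = 50x_1 + 18x_2:
  (0, 11) → C = 198
  (11, 0) → C = 550
  (8/3, 5) → C = 670/3
  (2/3, 8) → C = 532/3
The feasible region is unbounded (it extends along (0, 1), (1, 0)), but C strictly increases along every unbounded feasible direction, so there is no improving ray and the minimum is attained at a vertex.

The optimum lies where 9x_1 + 6x_2 = 54 and 9x_1 + 2x_2 = 22.
Solving simultaneously gives x_1 = 2/3, x_2 = 8.

x_1 = 2/3, x_2 = 8, minimum C = 532/3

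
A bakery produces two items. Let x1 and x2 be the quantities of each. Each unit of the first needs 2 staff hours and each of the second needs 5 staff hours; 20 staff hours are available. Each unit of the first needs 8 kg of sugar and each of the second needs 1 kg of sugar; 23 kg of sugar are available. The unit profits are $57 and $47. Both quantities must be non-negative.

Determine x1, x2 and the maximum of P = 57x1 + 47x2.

Corner points and P = 57x1 + 47x2:
  (0, 0) → P = 0
  (0, 4) → P = 188
  (23/8, 0) → P = 1311/8
  (5/2, 3) → P = 567/2

At the optimal vertex, 2x1 + 5x2 = 20 and 8x1 + x2 = 23.
Solving simultaneously gives x1 = 5/2, x2 = 3.

x1 = 5/2, x2 = 3, maximum P = 567/2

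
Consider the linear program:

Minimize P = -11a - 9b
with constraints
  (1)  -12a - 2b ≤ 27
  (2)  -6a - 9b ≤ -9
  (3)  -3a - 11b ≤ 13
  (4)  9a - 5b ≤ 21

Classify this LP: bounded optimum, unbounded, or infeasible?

From the feasible point (-87/32, 45/16), moving in the direction (5, 9) keeps every constraint satisfied while P decreases without bound.

unbounded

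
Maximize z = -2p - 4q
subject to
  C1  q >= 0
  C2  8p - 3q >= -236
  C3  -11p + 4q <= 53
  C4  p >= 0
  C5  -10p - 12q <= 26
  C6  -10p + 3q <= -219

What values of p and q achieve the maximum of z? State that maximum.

Feasible corners and z = -2p - 4q:
  (219/10, 0) → z = -219/5
  (785, 2172) → z = -10258
  (1035/7, 2939/7) → z = -13826/7
The feasible region is unbounded (it extends along (3, 8), (1, 0)), but z strictly decreases along every unbounded feasible direction, so there is no improving ray and the maximum is attained at a vertex.

p = 219/10, q = 0, maximum z = -219/5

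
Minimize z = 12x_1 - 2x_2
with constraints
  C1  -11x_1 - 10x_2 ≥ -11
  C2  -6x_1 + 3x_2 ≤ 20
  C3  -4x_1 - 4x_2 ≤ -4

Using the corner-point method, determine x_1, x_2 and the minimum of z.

x_1 = -17/9, x_2 = 26/9, minimum z = -256/9

Corner points and z = 12x_1 - 2x_2:
  (-167/93, 286/93) → z = -2576/93
  (1, 0) → z = 12
  (-17/9, 26/9) → z = -256/9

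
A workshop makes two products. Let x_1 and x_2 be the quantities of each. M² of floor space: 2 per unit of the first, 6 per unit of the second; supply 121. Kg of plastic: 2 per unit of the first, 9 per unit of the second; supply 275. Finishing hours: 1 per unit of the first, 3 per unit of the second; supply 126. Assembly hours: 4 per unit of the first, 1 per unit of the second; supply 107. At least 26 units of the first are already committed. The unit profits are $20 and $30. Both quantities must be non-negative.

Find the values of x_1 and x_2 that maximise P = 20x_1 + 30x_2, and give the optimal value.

Corner points and P = 20x_1 + 30x_2:
  (107/4, 0) → P = 535
  (26, 0) → P = 520
  (26, 3) → P = 610

x_1 = 26, x_2 = 3, maximum P = 610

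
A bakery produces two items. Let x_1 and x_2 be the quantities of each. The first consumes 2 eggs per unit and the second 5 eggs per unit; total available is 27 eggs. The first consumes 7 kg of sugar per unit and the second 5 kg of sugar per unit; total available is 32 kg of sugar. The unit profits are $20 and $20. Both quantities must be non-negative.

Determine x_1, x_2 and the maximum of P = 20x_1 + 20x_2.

x_1 = 1, x_2 = 5, maximum P = 120

Feasible corners and P = 20x_1 + 20x_2:
  (0, 0) → P = 0
  (0, 27/5) → P = 108
  (32/7, 0) → P = 640/7
  (1, 5) → P = 120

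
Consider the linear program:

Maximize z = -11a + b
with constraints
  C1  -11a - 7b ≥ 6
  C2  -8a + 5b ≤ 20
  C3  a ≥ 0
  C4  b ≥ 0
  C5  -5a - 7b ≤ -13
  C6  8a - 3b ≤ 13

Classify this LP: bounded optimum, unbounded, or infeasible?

The boundaries -8a + 5b = 20 and a = 0 meet at (0, 4), but that point violates -11a - 7b ≥ 6. Every candidate vertex is excluded by some other constraint, so the feasible region is empty.

infeasible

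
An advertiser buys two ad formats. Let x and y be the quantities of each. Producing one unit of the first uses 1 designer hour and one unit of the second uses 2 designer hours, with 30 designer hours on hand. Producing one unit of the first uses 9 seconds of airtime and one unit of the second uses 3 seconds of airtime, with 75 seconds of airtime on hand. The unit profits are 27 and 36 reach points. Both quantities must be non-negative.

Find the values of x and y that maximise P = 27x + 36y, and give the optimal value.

x = 4, y = 13, maximum P = 576

Feasible corners and P = 27x + 36y:
  (0, 0) → P = 0
  (0, 15) → P = 540
  (25/3, 0) → P = 225
  (4, 13) → P = 576

The binding constraints are x + 2y = 30 and 9x + 3y = 75.
Solving simultaneously gives x = 4, y = 13.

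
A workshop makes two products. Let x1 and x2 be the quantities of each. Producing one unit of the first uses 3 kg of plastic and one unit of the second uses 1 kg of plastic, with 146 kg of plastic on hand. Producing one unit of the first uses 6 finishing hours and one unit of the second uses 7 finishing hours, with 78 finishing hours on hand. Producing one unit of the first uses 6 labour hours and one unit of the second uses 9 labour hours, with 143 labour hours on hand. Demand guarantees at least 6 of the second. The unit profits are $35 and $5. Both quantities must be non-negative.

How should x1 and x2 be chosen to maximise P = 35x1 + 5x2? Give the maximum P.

x1 = 6, x2 = 6, maximum P = 240

Corner points and P = 35x1 + 5x2:
  (0, 78/7) → P = 390/7
  (0, 6) → P = 30
  (6, 6) → P = 240

The binding constraints are 6x1 + 7x2 = 78 and x2 = 6.
Solving simultaneously gives x1 = 6, x2 = 6.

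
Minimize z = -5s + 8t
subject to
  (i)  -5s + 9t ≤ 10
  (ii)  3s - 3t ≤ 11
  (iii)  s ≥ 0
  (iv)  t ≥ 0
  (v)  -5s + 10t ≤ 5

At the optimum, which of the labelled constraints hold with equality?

Corner points and z = -5s + 8t:
  (11/3, 0) → z = -55/3
  (25/3, 14/3) → z = -13/3
  (0, 0) → z = 0
  (0, 1/2) → z = 4

The minimum is at (11/3, 0). Substituting into each constraint, equality holds for (ii) and (iv); the remaining constraints have slack.

(ii) and (iv)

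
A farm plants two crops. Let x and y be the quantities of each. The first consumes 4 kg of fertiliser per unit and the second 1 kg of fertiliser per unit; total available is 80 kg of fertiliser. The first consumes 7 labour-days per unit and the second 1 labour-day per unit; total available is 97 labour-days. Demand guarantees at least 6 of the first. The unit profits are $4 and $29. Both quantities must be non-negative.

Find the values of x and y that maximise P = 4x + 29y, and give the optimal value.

Feasible corners and P = 4x + 29y:
  (97/7, 0) → P = 388/7
  (6, 0) → P = 24
  (6, 55) → P = 1619

The binding constraints are 7x + y = 97 and x = 6.
Solving simultaneously gives x = 6, y = 55.

x = 6, y = 55, maximum P = 1619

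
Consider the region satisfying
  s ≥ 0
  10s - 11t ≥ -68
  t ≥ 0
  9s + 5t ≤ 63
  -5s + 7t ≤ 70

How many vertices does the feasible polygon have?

Of the 10 pairwise boundary intersections, those satisfying every inequality are:
  (0, 68/11)
  (0, 0)
  (353/149, 1242/149)
  (7, 0)

4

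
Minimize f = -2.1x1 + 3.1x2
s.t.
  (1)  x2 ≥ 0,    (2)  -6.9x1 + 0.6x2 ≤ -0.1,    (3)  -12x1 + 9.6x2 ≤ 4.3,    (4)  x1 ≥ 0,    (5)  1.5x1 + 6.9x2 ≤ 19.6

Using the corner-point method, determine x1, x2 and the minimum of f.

x1 = 196/15, x2 = 0, minimum f = -686/25

Feasible corners and f = -2.1x1 + 3.1x2:
  (1/69, 0) → f = -7/230
  (196/15, 0) → f = -686/25
  (59/984, 343/656) → f = 9807/6560
  (587/360, 179/72) → f = 7709/1800

The binding constraints are x2 = 0 and 1.5x1 + 6.9x2 = 19.6.
Solving simultaneously gives x1 = 196/15, x2 = 0.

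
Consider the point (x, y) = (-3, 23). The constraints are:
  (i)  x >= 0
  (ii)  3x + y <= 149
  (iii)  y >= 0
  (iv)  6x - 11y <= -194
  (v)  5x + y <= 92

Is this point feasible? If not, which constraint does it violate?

Constraint (i): x = -3, which is not ≥ 0. All other constraints are satisfied.

not feasible — violates (i)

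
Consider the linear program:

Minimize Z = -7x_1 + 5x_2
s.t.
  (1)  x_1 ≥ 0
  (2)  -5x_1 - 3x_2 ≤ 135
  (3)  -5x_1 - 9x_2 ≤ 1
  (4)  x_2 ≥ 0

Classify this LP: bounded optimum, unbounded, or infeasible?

From the feasible point (0, 0), moving in the direction (1, 0) keeps every constraint satisfied while Z decreases without bound.

unbounded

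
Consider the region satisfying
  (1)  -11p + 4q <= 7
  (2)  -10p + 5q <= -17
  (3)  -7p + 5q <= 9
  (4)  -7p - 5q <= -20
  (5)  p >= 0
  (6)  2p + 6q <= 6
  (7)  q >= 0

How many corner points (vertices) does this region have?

3

Pairwise boundary intersections that survive every other constraint:
  (45/16, 1/16)
  (20/7, 0)
  (3, 0)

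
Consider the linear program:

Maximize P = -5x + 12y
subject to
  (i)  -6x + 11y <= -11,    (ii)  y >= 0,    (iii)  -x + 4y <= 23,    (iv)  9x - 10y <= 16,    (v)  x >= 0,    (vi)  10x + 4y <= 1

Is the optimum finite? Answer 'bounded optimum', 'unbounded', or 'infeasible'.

infeasible

The boundaries -6x + 11y = -11 and x = 0 meet at (0, -1), but that point violates y ≥ 0. Every candidate vertex is excluded by some other constraint, so the feasible region is empty.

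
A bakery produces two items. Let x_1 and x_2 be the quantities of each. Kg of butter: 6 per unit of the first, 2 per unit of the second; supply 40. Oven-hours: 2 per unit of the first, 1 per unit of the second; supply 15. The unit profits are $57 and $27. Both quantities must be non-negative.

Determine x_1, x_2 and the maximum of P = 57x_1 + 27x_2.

x_1 = 5, x_2 = 5, maximum P = 420

Feasible corners and P = 57x_1 + 27x_2:
  (0, 0) → P = 0
  (0, 15) → P = 405
  (20/3, 0) → P = 380
  (5, 5) → P = 420

The optimum lies where 6x_1 + 2x_2 = 40 and 2x_1 + x_2 = 15.
Solving simultaneously gives x_1 = 5, x_2 = 5.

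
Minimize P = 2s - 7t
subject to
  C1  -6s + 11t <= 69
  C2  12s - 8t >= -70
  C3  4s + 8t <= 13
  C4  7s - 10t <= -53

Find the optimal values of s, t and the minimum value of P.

s = -57/16, t = 109/32, minimum P = -991/32

Extreme points and P = 2s - 7t:
  (-57/16, 109/32) → P = -991/32
  (-69/16, 73/32) → P = -787/32
  (-49/16, 101/32) → P = -903/32

The optimum lies where 12s - 8t = -70 and 4s + 8t = 13.
Solving simultaneously gives s = -57/16, t = 109/32.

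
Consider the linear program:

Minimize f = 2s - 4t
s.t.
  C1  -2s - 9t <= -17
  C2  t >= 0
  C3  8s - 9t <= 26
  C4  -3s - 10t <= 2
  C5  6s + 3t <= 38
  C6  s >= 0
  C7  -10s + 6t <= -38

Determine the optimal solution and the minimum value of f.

s = 57/11, t = 76/33, minimum f = 38/33

Vertices and f = 2s - 4t:
  (70/13, 74/39) → f = 124/39
  (31/7, 22/21) → f = 14/3
  (57/11, 76/33) → f = 38/33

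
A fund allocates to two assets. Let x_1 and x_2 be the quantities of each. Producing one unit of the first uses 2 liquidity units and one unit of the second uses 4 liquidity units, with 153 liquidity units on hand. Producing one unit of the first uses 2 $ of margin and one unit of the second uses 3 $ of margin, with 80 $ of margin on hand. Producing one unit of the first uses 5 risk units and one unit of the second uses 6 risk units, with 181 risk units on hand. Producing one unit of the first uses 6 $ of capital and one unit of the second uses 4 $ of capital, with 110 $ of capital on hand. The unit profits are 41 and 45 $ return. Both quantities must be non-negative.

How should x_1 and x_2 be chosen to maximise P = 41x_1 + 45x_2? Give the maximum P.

x_1 = 1, x_2 = 26, maximum P = 1211

Extreme points and P = 41x_1 + 45x_2:
  (0, 0) → P = 0
  (0, 80/3) → P = 1200
  (55/3, 0) → P = 2255/3
  (1, 26) → P = 1211

At the optimal vertex, 2x_1 + 3x_2 = 80 and 6x_1 + 4x_2 = 110.
Solving simultaneously gives x_1 = 1, x_2 = 26.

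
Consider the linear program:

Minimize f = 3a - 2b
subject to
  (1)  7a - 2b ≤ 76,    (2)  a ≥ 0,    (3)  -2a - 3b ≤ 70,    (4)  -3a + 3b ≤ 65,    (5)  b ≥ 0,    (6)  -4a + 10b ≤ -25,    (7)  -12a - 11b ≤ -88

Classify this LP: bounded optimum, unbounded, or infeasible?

Extreme points and f = 3a - 2b:
  (76/7, 0) → f = 228/7
  (355/31, 129/62) → f = 936/31
  (22/3, 0) → f = 22
  (1155/164, 13/41) → f = 3361/164
The feasible region has finitely many vertices and no improving ray; the minimum is 3361/164 at (1155/164, 13/41).

bounded optimum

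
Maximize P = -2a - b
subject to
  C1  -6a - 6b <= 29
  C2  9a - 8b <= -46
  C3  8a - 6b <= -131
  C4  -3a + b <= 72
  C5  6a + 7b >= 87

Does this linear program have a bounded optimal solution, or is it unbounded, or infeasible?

bounded optimum

Corner points and P = -2a - b:
  (-395/92, 741/46) → P = -173/23
  (-139/9, 77/3) → P = 47/9
The feasible region has finitely many vertices and no improving ray; the maximum is 47/9 at (-139/9, 77/3).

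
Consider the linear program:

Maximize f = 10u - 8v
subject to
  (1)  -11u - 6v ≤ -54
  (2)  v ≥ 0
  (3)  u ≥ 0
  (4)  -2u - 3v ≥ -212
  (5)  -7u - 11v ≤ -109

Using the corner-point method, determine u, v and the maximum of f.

u = 106, v = 0, maximum f = 1060

Vertices and f = 10u - 8v:
  (106, 0) → f = 1060
  (109/7, 0) → f = 1090/7
  (0, 212/3) → f = -1696/3
  (0, 109/11) → f = -872/11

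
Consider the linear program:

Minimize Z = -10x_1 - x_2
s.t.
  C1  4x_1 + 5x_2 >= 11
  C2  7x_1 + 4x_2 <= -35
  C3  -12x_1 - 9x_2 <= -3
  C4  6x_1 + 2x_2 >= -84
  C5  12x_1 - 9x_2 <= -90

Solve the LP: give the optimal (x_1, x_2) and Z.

Corner points and Z = -10x_1 - x_2:
  (-109/5, 147/5) → Z = 943/5
  (-133/5, 189/5) → Z = 1141/5
  (-127/5, 171/5) → Z = 1099/5

At the optimal vertex, 7x_1 + 4x_2 = -35 and -12x_1 - 9x_2 = -3.
Solving simultaneously gives x_1 = -109/5, x_2 = 147/5.

x_1 = -109/5, x_2 = 147/5, minimum Z = 943/5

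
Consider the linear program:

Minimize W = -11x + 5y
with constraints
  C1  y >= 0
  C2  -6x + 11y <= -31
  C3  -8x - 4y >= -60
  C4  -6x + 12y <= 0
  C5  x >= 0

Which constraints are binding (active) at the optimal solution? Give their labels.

C1 and C3

Vertices and W = -11x + 5y:
  (31/6, 0) → W = -341/6
  (15/2, 0) → W = -165/2
  (7, 1) → W = -72

The minimum is at (15/2, 0). Substituting into each constraint, equality holds for C1 and C3; the remaining constraints have slack.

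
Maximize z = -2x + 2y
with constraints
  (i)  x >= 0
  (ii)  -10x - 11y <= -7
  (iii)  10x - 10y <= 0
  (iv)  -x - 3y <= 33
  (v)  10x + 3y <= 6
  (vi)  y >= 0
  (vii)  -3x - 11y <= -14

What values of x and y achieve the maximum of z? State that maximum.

x = 0, y = 2, maximum z = 4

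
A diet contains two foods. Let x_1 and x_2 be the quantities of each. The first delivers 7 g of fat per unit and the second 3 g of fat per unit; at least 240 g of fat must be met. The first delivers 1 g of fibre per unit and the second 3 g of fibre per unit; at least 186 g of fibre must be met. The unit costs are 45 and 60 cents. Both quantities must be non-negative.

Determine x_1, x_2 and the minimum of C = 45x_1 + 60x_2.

Extreme points and C = 45x_1 + 60x_2:
  (0, 80) → C = 4800
  (186, 0) → C = 8370
  (9, 59) → C = 3945
The feasible region is unbounded (it extends along (0, 1), (1, 0)), but C strictly increases along every unbounded feasible direction, so there is no improving ray and the minimum is attained at a vertex.

The binding constraints are 7x_1 + 3x_2 = 240 and x_1 + 3x_2 = 186.
Solving simultaneously gives x_1 = 9, x_2 = 59.

x_1 = 9, x_2 = 59, minimum C = 3945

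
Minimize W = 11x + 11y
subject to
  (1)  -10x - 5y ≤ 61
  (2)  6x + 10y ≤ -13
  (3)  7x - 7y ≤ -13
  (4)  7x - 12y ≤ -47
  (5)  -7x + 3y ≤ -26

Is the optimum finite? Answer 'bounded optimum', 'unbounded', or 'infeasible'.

The boundaries -10x - 5y = 61 and 6x + 10y = -13 meet at (-109/14, 118/35), but that point violates -7x + 3y ≤ -26. Every candidate vertex is excluded by some other constraint, so the feasible region is empty.

infeasible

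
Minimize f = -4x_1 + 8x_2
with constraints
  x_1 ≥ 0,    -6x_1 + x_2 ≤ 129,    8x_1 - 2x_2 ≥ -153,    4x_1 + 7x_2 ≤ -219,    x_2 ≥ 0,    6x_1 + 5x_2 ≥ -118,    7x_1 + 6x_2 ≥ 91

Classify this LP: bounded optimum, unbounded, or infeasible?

infeasible

The boundaries x_1 = 0 and 8x_1 - 2x_2 = -153 meet at (0, 153/2), but that point violates 4x_1 + 7x_2 ≤ -219. Every candidate vertex is excluded by some other constraint, so the feasible region is empty.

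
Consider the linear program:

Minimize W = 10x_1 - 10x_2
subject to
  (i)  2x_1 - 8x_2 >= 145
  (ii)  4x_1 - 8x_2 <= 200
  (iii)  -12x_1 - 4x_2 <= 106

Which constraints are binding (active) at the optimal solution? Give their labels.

Vertices and W = 10x_1 - 10x_2:
  (55/2, -45/4) → W = 775/2
  (-67/26, -244/13) → W = 2105/13
  (-3/7, -353/14) → W = 1735/7

The minimum is at (-67/26, -244/13). Substituting into each constraint, equality holds for (i) and (iii); the remaining constraints have slack.

(i) and (iii)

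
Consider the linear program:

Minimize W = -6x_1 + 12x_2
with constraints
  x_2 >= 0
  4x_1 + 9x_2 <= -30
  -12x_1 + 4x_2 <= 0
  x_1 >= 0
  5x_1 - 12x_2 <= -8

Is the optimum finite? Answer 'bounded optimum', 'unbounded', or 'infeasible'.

The boundaries -12x_1 + 4x_2 = 0 and 5x_1 - 12x_2 = -8 meet at (8/31, 24/31), but that point violates 4x_1 + 9x_2 ≤ -30. Every candidate vertex is excluded by some other constraint, so the feasible region is empty.

infeasible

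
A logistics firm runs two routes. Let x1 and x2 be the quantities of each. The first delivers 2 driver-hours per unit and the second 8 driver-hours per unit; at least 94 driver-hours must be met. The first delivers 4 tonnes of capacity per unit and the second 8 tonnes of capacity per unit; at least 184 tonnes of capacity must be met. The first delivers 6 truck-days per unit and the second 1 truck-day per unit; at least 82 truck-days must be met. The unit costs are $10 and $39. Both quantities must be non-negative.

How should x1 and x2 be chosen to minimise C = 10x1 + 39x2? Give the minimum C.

x1 = 45, x2 = 1/2, minimum C = 939/2

Vertices and C = 10x1 + 39x2:
  (0, 82) → C = 3198
  (47, 0) → C = 470
  (45, 1/2) → C = 939/2
  (118/11, 194/11) → C = 8746/11
The feasible region is unbounded (it extends along (0, 1), (1, 0)), but C strictly increases along every unbounded feasible direction, so there is no improving ray and the minimum is attained at a vertex.

The binding constraints are 2x1 + 8x2 = 94 and 4x1 + 8x2 = 184.
Solving simultaneously gives x1 = 45, x2 = 1/2.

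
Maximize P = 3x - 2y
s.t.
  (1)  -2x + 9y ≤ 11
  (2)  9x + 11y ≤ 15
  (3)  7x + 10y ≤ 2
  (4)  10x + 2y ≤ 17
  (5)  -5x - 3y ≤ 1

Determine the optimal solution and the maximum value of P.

Extreme points and P = 3x - 2y:
  (83/43, -99/86) → P = 348/43
  (-16/29, 17/29) → P = -82/29
  (53/20, -19/4) → P = 349/20

The binding constraints are 10x + 2y = 17 and -5x - 3y = 1.
Solving simultaneously gives x = 53/20, y = -19/4.

x = 53/20, y = -19/4, maximum P = 349/20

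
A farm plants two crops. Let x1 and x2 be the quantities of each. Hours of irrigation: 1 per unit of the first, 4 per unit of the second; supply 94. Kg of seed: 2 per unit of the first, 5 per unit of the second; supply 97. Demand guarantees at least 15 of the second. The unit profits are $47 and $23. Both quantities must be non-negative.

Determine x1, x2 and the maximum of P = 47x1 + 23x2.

Vertices and P = 47x1 + 23x2:
  (0, 97/5) → P = 2231/5
  (0, 15) → P = 345
  (11, 15) → P = 862

The binding constraints are 2x1 + 5x2 = 97 and x2 = 15.
Solving simultaneously gives x1 = 11, x2 = 15.

x1 = 11, x2 = 15, maximum P = 862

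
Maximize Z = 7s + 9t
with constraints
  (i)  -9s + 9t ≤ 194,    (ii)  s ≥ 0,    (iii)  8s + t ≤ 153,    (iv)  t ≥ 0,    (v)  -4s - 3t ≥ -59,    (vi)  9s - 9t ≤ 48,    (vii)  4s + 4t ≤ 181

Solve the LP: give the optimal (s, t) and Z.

s = 0, t = 59/3, maximum Z = 177

Corner points and Z = 7s + 9t:
  (0, 0) → Z = 0
  (0, 59/3) → Z = 177
  (16/3, 0) → Z = 112/3
  (75/7, 113/21) → Z = 864/7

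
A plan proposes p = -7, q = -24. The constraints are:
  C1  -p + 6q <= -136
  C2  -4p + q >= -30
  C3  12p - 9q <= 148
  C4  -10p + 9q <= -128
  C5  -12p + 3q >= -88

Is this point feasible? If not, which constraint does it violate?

C1: -137 ≤ -136 ✓
C2: 4 ≥ -30 ✓
C3: 132 ≤ 148 ✓
C4: -146 ≤ -128 ✓
C5: 12 ≥ -88 ✓

feasible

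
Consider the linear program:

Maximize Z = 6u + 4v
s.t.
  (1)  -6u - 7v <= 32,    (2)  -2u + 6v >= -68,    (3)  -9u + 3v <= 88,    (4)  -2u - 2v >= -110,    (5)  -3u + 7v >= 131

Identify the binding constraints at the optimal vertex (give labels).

(4) and (5)

Corner points and Z = 6u + 4v:
  (77/12, 583/12) → Z = 1397/6
  (-223/54, 305/18) → Z = 43
  (127/5, 148/5) → Z = 1354/5

The maximum is at (127/5, 148/5). Substituting into each constraint, equality holds for (4) and (5); the remaining constraints have slack.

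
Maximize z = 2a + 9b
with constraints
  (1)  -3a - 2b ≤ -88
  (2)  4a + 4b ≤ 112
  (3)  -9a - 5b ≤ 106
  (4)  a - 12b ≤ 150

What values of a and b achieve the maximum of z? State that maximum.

a = 32, b = -4, maximum z = 28

Feasible corners and z = 2a + 9b:
  (32, -4) → z = 28
  (678/19, -181/19) → z = -273/19
  (486/13, -122/13) → z = -126/13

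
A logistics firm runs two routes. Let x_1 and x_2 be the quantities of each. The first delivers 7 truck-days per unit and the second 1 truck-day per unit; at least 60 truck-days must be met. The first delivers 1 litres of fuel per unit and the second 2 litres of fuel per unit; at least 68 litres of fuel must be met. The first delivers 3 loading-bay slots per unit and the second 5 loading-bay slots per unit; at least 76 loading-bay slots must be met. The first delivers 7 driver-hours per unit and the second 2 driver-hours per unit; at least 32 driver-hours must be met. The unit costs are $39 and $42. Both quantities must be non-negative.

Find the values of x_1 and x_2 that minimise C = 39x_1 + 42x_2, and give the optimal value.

x_1 = 4, x_2 = 32, minimum C = 1500

Feasible corners and C = 39x_1 + 42x_2:
  (0, 60) → C = 2520
  (68, 0) → C = 2652
  (4, 32) → C = 1500
The feasible region is unbounded (it extends along (0, 1), (1, 0)), but C strictly increases along every unbounded feasible direction, so there is no improving ray and the minimum is attained at a vertex.

The optimum lies where 7x_1 + x_2 = 60 and x_1 + 2x_2 = 68.
Solving simultaneously gives x_1 = 4, x_2 = 32.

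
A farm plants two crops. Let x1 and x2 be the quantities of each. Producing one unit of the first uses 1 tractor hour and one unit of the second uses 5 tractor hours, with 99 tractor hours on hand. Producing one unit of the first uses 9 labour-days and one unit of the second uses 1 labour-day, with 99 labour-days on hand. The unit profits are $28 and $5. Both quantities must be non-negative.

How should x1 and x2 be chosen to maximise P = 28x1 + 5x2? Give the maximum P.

x1 = 9, x2 = 18, maximum P = 342

Vertices and P = 28x1 + 5x2:
  (0, 0) → P = 0
  (0, 99/5) → P = 99
  (11, 0) → P = 308
  (9, 18) → P = 342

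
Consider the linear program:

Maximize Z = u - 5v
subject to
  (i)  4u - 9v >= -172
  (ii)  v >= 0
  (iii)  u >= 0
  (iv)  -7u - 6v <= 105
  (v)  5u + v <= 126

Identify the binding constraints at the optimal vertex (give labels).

Vertices and Z = u - 5v:
  (0, 172/9) → Z = -860/9
  (962/49, 1364/49) → Z = -5858/49
  (0, 0) → Z = 0
  (126/5, 0) → Z = 126/5

The maximum is at (126/5, 0). Substituting into each constraint, equality holds for (ii) and (v); the remaining constraints have slack.

(ii) and (v)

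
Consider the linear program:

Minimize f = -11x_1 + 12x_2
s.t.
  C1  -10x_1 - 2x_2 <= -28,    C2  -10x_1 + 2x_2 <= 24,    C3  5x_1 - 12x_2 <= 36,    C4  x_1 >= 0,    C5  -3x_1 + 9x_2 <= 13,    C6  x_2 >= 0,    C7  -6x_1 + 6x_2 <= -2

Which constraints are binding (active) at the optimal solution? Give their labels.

Vertices and f = -11x_1 + 12x_2:
  (14/5, 0) → f = -154/5
  (43/18, 37/18) → f = -29/18
  (160/3, 173/9) → f = -356
  (36/5, 0) → f = -396/5
  (8/3, 7/3) → f = -4/3

The minimum is at (160/3, 173/9). Substituting into each constraint, equality holds for C3 and C5; the remaining constraints have slack.

C3 and C5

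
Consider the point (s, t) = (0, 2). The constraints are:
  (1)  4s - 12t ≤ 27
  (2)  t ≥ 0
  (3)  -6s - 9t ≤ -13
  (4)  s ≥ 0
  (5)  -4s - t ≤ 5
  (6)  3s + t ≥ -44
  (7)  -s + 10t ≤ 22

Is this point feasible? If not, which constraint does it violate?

(1): -24 ≤ 27 ✓
(2): 2 ≥ 0 ✓
(3): -18 ≤ -13 ✓
(4): 0 ≥ 0 ✓
(5): -2 ≤ 5 ✓
(6): 2 ≥ -44 ✓
(7): 20 ≤ 22 ✓

feasible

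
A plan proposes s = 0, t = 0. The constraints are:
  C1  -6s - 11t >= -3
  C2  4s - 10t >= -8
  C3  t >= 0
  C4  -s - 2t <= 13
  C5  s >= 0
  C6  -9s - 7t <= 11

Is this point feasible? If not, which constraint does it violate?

C1: 0 ≥ -3 ✓
C2: 0 ≥ -8 ✓
C3: 0 ≥ 0 ✓
C4: 0 ≤ 13 ✓
C5: 0 ≥ 0 ✓
C6: 0 ≤ 11 ✓

feasible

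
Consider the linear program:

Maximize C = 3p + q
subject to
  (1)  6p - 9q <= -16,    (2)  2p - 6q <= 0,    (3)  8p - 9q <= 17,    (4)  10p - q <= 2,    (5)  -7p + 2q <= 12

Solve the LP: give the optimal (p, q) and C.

Feasible corners and C = 3p + q:
  (17/42, 43/21) → C = 137/42
  (-76/51, 40/51) → C = -188/51
  (16/13, 134/13) → C = 14

p = 16/13, q = 134/13, maximum C = 14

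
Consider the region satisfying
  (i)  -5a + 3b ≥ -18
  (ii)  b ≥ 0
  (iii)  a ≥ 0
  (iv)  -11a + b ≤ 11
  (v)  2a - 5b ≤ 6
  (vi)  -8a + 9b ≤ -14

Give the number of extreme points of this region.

4

Intersecting each pair of boundary lines and keeping only the points that satisfy every inequality leaves:
  (72/19, 6/19)
  (40/7, 74/21)
  (3, 0)
  (7/4, 0)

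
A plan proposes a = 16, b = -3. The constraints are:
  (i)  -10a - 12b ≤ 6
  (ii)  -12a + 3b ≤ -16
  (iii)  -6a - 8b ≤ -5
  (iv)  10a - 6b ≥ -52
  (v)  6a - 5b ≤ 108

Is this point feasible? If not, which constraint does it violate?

Constraint (v): 6a - 5b = 111, which is not ≤ 108. All other constraints are satisfied.

not feasible — violates (v)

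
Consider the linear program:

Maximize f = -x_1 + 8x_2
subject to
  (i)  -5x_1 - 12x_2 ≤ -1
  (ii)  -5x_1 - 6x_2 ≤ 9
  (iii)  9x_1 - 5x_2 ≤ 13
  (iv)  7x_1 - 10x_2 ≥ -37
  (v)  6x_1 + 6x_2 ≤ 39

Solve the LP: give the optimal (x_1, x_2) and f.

x_1 = 28/17, x_2 = 165/34, maximum f = 632/17

Feasible corners and f = -x_1 + 8x_2:
  (23/19, -8/19) → f = -87/19
  (-217/67, 96/67) → f = 985/67
  (13/4, 13/4) → f = 91/4
  (28/17, 165/34) → f = 632/17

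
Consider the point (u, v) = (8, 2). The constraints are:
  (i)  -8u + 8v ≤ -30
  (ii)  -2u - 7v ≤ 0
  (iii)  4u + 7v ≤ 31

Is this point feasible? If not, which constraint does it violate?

not feasible — violates (iii)

Constraint (iii): 4u + 7v = 46, which is not ≤ 31. All other constraints are satisfied.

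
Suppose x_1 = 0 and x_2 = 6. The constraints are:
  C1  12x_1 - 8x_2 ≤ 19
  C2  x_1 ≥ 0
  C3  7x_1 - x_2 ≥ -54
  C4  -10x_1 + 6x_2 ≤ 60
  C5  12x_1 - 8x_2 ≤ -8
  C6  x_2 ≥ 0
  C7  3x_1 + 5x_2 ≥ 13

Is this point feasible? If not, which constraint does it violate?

feasible

C1: -48 ≤ 19 ✓
C2: 0 ≥ 0 ✓
C3: -6 ≥ -54 ✓
C4: 36 ≤ 60 ✓
C5: -48 ≤ -8 ✓
C6: 6 ≥ 0 ✓
C7: 30 ≥ 13 ✓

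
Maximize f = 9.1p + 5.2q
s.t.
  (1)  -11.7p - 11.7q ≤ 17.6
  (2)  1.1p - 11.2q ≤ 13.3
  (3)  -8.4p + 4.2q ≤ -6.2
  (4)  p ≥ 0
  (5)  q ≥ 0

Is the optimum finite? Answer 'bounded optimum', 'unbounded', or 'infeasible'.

unbounded

From the feasible point (133/11, 0), moving in the direction (11.2, 1.1) keeps every constraint satisfied while f increases without bound.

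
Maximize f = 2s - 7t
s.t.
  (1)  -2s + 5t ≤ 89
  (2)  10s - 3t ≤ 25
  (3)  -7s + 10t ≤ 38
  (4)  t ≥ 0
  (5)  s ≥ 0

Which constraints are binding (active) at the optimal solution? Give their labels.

Feasible corners and f = 2s - 7t:
  (364/79, 555/79) → f = -3157/79
  (5/2, 0) → f = 5
  (0, 19/5) → f = -133/5
  (0, 0) → f = 0

The maximum is at (5/2, 0). Substituting into each constraint, equality holds for (2) and (4); the remaining constraints have slack.

(2) and (4)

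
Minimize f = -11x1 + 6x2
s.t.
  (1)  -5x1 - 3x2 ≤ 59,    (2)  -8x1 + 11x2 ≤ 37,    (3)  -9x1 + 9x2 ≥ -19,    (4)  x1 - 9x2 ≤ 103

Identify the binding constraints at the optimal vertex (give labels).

(2) and (3)

Corner points and f = -11x1 + 6x2:
  (-760/79, -287/79) → f = 6638/79
  (-79/12, -313/36) → f = 81/4
  (542/27, 485/27) → f = -3052/27

The minimum is at (542/27, 485/27). Substituting into each constraint, equality holds for (2) and (3); the remaining constraints have slack.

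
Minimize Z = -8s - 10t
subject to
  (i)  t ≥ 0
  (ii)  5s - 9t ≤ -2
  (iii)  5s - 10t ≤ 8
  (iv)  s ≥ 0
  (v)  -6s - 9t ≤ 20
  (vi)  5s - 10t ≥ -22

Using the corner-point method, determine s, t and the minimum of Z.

Extreme points and Z = -8s - 10t:
  (0, 2/9) → Z = -20/9
  (178/5, 20) → Z = -2424/5
  (0, 11/5) → Z = -22

The optimum lies where 5s - 9t = -2 and 5s - 10t = -22.
Solving simultaneously gives s = 178/5, t = 20.

s = 178/5, t = 20, minimum Z = -2424/5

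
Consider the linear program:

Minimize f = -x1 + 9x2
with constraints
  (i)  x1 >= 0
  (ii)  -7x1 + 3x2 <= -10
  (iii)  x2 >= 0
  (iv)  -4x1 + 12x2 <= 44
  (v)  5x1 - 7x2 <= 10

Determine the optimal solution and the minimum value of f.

x1 = 2, x2 = 0, minimum f = -2

Feasible corners and f = -x1 + 9x2:
  (10/7, 0) → f = -10/7
  (7/2, 29/6) → f = 40
  (2, 0) → f = -2
  (107/8, 65/8) → f = 239/4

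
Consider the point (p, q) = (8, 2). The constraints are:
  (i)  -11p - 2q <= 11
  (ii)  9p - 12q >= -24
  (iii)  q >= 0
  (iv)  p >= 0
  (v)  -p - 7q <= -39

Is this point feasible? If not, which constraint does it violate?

not feasible — violates (v)

Constraint (v): -p - 7q = -22, which is not ≤ -39. All other constraints are satisfied.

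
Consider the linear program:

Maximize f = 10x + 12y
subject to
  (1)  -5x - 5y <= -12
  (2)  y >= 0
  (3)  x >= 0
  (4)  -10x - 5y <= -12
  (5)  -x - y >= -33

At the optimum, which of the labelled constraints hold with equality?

Extreme points and f = 10x + 12y:
  (12/5, 0) → f = 24
  (0, 12/5) → f = 144/5
  (33, 0) → f = 330
  (0, 33) → f = 396

The maximum is at (0, 33). Substituting into each constraint, equality holds for (3) and (5); the remaining constraints have slack.

(3) and (5)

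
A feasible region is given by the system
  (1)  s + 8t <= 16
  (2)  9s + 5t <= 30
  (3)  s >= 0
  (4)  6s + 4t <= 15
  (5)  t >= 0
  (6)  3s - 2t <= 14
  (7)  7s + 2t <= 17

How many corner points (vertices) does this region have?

Pairwise boundary intersections that survive every other constraint:
  (0, 2)
  (14/11, 81/44)
  (0, 0)
  (19/8, 3/16)
  (17/7, 0)

5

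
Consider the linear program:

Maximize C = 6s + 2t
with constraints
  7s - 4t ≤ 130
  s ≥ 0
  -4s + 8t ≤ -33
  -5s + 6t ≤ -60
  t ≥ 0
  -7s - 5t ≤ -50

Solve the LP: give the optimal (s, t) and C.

Corner points and C = 6s + 2t:
  (227/10, 289/40) → C = 3013/20
  (130/7, 0) → C = 780/7
  (141/8, 75/16) → C = 921/8
  (12, 0) → C = 72

s = 227/10, t = 289/40, maximum C = 3013/20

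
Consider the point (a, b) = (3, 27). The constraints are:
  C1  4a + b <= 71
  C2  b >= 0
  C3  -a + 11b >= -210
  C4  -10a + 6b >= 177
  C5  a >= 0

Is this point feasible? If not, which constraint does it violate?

not feasible — violates C4

Constraint C4: -10a + 6b = 132, which is not ≥ 177. All other constraints are satisfied.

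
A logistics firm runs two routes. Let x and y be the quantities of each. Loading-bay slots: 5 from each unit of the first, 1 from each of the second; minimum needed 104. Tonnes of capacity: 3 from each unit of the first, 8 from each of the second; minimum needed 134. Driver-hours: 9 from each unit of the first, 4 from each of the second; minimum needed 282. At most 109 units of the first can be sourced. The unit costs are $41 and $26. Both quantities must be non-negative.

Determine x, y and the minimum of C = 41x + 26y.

The feasible region is unbounded (it extends along (0, 1)), but C strictly increases along every unbounded feasible direction, so there is no improving ray and the minimum is attained at a vertex.

The optimum lies where 3x + 8y = 134 and 9x + 4y = 282.
Solving simultaneously gives x = 86/3, y = 6.

x = 86/3, y = 6, minimum C = 3994/3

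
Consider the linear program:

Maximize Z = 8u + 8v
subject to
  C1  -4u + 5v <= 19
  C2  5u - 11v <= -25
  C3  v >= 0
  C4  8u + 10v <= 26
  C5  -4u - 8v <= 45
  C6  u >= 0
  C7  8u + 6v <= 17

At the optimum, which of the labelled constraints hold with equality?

C2 and C4

Vertices and Z = 8u + 8v:
  (6/23, 55/23) → Z = 488/23
  (0, 25/11) → Z = 200/11
  (0, 13/5) → Z = 104/5

The maximum is at (6/23, 55/23). Substituting into each constraint, equality holds for C2 and C4; the remaining constraints have slack.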